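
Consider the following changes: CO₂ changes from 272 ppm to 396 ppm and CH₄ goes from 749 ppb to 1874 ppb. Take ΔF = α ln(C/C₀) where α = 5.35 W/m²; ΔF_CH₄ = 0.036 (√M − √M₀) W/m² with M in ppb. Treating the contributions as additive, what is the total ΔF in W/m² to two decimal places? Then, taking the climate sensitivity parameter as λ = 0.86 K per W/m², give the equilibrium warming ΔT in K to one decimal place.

CO₂: 5.35 × ln(396/272) = 5.35 × ln(1.45588) = 5.35 × 0.37561 = 2.0095 W/m².
CH₄: 0.036 × (√1874 − √749) = 0.036 × (43.2897 − 27.3679) = 0.036 × 15.9218 = 0.5732 W/m².
Total ΔF = 2.0095 + 0.5732 = 2.5827 W/m².
ΔT = λ ΔF = 0.86 × 2.58 = 2.2188 K.

ΔF = 2.58 W/m²; ΔT = 2.2 K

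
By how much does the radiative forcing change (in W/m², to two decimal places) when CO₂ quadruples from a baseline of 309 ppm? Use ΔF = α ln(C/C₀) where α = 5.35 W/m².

ΔF = 7.42 W/m²

Because the forcing depends only on the ratio C/C₀, the initial concentration does not enter.
ΔF = 5.35 × ln(4) = 5.35 × 1.38629 = 7.4167 W/m².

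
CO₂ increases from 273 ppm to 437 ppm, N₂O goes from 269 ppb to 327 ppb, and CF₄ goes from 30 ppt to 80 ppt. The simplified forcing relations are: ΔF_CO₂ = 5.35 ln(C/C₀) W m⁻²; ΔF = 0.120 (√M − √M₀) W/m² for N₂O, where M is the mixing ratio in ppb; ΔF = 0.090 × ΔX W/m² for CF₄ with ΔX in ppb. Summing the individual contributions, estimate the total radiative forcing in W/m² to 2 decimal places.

CO₂: 5.35 × ln(437/273) = 5.35 × ln(1.60073) = 5.35 × 0.47046 = 2.5170 W/m².
N₂O: 0.120 × (√327 − √269) = 0.120 × (18.0831 − 16.4012) = 0.120 × 1.6819 = 0.2018 W/m².
CF₄: Δ = 80 − 30 = 50 ppt = 0.050 ppb; ΔF = 0.090 × 0.050 = 0.0045 W/m².
Total ΔF = 2.5170 + 0.2018 + 0.0045 = 2.7233 W/m².

ΔF = 2.72 W/m²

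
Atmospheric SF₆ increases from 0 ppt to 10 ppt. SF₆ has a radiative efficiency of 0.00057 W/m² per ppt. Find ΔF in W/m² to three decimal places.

SF₆: ΔF = 0.00057 × (10 − 0) = 0.00057 × 10 = 0.0057 W/m².

ΔF = 0.006 W/m²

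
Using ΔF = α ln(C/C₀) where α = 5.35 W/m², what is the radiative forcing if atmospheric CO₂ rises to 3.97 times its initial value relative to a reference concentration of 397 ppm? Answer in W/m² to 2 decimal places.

Because the forcing depends only on the ratio C/C₀, the initial concentration does not enter.
ΔF = 5.35 × ln(3.97) = 5.35 × 1.37877 = 7.3764 W/m².

ΔF = 7.38 W/m²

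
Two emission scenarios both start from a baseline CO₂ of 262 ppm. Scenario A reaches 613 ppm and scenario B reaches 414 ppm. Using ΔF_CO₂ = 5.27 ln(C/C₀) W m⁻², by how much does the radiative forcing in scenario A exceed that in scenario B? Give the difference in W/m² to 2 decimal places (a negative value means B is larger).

ΔF_A = 5.27 ln(613/262) = 5.27 × 0.85002 = 4.4796 W/m².
ΔF_B = 5.27 ln(414/262) = 5.27 × 0.45752 = 2.4111 W/m².
Difference: 4.4796 − 2.4111 = 2.0685 W/m².
(Equivalently, ΔF_A − ΔF_B = 5.27 ln(613/414) = 5.27 × 0.39250 = 2.0685 W/m².)

ΔF_A − ΔF_B = 2.07 W/m²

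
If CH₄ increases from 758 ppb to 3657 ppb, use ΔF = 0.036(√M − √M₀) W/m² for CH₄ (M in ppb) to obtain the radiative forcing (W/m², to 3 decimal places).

CH₄: 0.036 × (√3657 − √758) = 0.036 × (60.4731 − 27.5318) = 0.036 × 32.9413 = 1.1859 W/m².

ΔF = 1.186 W/m²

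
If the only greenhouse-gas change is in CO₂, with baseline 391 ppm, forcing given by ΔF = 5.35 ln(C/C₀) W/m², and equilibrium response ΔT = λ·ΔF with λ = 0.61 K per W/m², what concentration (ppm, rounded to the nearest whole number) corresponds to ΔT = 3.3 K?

Required forcing: ΔF = ΔT/λ = 3.3/0.61 = 5.4098 W/m².
Then ln(C/391) = ΔF/5.35 = 5.4098/5.35 = 1.01118.
So C = 391 × e^1.01118 = 391 × 2.74884 = 1074.80 ppm.

C ≈ 1075 ppm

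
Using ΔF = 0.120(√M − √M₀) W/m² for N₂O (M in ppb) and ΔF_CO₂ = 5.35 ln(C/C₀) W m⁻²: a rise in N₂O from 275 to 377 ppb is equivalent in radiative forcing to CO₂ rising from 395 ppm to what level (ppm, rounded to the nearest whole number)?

C ≈ 421 ppm

N₂O forcing: 0.120 × (√377 − √275) = 0.120 × (19.4165 − 16.5831) = 0.120 × 2.8334 = 0.34001 W/m².
Set 5.35 ln(C/395) = 0.34001: ln(C/395) = 0.34001/5.35 = 0.06355, so C = 395 × e^0.06355 = 395 × 1.06561 = 420.92 ppm.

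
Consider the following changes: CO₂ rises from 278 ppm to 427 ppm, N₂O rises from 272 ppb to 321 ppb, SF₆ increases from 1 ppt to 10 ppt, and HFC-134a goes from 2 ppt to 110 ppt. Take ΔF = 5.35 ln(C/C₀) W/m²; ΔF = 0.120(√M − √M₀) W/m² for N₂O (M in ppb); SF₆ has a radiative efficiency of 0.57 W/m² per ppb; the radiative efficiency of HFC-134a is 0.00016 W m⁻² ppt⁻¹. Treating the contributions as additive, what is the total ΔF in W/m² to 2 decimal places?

ΔF = 2.49 W/m²

CO₂: 5.35 × ln(427/278) = 5.35 × ln(1.53597) = 5.35 × 0.42916 = 2.2960 W/m².
N₂O: 0.120 × (√321 − √272) = 0.120 × (17.9165 − 16.4924) = 0.120 × 1.4241 = 0.1709 W/m².
SF₆: Δ = 10 − 1 = 9 ppt = 0.009 ppb; ΔF = 0.57 × 0.009 = 0.0051 W/m².
HFC-134a: ΔF = 0.00016 × (110 − 2) = 0.00016 × 108 = 0.0173 W/m².
Total ΔF = 2.2960 + 0.1709 + 0.0051 + 0.0173 = 2.4893 W/m².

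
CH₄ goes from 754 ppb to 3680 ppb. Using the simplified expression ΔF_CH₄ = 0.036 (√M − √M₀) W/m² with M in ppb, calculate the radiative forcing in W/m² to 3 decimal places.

CH₄: 0.036 × (√3680 − √754) = 0.036 × (60.6630 − 27.4591) = 0.036 × 33.2039 = 1.1953 W/m².

ΔF = 1.195 W/m²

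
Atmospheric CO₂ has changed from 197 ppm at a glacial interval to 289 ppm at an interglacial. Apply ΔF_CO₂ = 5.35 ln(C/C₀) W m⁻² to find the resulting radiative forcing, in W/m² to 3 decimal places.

ΔF = 2.050 W/m²

CO₂: 5.35 × ln(289/197) = 5.35 × ln(1.46701) = 5.35 × 0.38323 = 2.0503 W/m².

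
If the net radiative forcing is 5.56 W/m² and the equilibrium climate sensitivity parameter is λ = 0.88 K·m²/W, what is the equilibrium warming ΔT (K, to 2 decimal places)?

ΔT = λ ΔF = 0.88 × 5.56 = 4.8928 K.

ΔT = 4.89 K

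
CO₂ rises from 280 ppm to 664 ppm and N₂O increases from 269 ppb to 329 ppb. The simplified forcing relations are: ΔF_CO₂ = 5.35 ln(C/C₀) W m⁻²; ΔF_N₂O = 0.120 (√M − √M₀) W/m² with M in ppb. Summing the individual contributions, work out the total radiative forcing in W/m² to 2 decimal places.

ΔF = 4.83 W/m²

CO₂: 5.35 × ln(664/280) = 5.35 × ln(2.37143) = 5.35 × 0.86349 = 4.6197 W/m².
N₂O: 0.120 × (√329 − √269) = 0.120 × (18.1384 − 16.4012) = 0.120 × 1.7372 = 0.2085 W/m².
Total ΔF = 4.6197 + 0.2085 = 4.8282 W/m².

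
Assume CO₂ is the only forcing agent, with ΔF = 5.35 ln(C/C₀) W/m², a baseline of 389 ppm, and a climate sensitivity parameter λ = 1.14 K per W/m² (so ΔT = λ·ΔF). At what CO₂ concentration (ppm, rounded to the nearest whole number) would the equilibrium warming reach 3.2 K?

Required forcing: ΔF = ΔT/λ = 3.2/1.14 = 2.8070 W/m².
Then ln(C/389) = ΔF/5.35 = 2.8070/5.35 = 0.52467.
So C = 389 × e^0.52467 = 389 × 1.68990 = 657.37 ppm.

C ≈ 657 ppm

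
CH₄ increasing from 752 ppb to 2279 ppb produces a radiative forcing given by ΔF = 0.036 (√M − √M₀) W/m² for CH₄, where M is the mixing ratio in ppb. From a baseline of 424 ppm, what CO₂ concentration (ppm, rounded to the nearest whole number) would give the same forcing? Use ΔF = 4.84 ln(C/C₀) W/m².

CH₄ forcing: 0.036 × (√2279 − √752) = 0.036 × (47.7389 − 27.4226) = 0.036 × 20.3163 = 0.73139 W/m².
Set 4.84 ln(C/424) = 0.73139: ln(C/424) = 0.73139/4.84 = 0.15111, so C = 424 × e^0.15111 = 424 × 1.16312 = 493.16 ppm.

C ≈ 493 ppm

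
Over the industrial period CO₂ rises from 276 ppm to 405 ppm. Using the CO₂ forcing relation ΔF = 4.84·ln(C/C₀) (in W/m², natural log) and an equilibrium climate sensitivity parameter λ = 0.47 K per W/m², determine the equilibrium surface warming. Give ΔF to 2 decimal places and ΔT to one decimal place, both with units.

ΔF = 1.86 W/m²; ΔT = 0.9 K

CO₂: 4.84 × ln(405/276) = 4.84 × ln(1.46739) = 4.84 × 0.38349 = 1.8561 W/m².
ΔT = λ ΔF = 0.47 × 1.86 = 0.8742 K.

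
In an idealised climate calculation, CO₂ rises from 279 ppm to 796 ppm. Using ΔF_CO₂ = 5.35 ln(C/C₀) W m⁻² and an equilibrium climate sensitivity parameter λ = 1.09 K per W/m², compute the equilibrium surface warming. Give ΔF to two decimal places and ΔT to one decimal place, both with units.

ΔF = 5.61 W/m²; ΔT = 6.1 K

CO₂: 5.35 × ln(796/279) = 5.35 × ln(2.85305) = 5.35 × 1.04839 = 5.6089 W/m².
ΔT = λ ΔF = 1.09 × 5.61 = 6.1149 K.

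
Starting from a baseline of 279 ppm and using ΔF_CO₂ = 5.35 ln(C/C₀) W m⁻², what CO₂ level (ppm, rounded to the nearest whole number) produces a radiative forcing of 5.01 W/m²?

Set 5.35 ln(C/279) = 5.01, so ln(C/279) = 5.01/5.35 = 0.93645.
Then C/279 = e^0.93645 = 2.55091, giving C = 279 × 2.55091 = 711.70 ppm.

C ≈ 712 ppm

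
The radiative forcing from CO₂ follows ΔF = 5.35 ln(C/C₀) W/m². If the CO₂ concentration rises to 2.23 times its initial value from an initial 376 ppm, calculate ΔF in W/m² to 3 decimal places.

ΔF = 4.291 W/m²

Because the forcing depends only on the ratio C/C₀, the initial concentration does not enter.
ΔF = 5.35 × ln(2.23) = 5.35 × 0.80200 = 4.2907 W/m².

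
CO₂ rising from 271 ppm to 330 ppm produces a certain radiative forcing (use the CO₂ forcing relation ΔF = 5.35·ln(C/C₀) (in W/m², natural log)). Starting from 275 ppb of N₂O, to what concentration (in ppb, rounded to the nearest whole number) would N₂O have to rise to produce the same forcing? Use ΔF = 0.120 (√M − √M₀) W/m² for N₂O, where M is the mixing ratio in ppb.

M ≈ 643 ppb

CO₂ forcing: 5.35 × ln(330/271) = 5.35 × 0.196974 = 1.05381 W/m².
Set 0.120(√M − √275) = 1.05381: √M = 1.05381/0.120 + √275 = 8.7818 + 16.5831 = 25.3649.
M = (25.3649)² = 643.38 ppb.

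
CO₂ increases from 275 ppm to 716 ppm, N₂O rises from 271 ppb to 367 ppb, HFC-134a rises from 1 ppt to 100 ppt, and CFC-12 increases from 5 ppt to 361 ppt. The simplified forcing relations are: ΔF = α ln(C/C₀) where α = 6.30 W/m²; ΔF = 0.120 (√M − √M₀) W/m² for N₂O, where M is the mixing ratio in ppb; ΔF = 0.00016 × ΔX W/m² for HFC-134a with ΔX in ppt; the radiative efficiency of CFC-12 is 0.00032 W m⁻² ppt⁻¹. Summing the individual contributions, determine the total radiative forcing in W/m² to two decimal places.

CO₂: 6.30 × ln(716/275) = 6.30 × ln(2.60364) = 6.30 × 0.95691 = 6.0285 W/m².
N₂O: 0.120 × (√367 − √271) = 0.120 × (19.1572 − 16.4621) = 0.120 × 2.6951 = 0.3234 W/m².
HFC-134a: ΔF = 0.00016 × (100 − 1) = 0.00016 × 99 = 0.0158 W/m².
CFC-12: ΔF = 0.00032 × (361 − 5) = 0.00032 × 356 = 0.1139 W/m².
Total ΔF = 6.0285 + 0.3234 + 0.0158 + 0.1139 = 6.4816 W/m².

ΔF = 6.48 W/m²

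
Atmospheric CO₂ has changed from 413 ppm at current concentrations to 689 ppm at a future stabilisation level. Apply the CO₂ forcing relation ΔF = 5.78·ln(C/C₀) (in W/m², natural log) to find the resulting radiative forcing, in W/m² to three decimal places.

ΔF = 2.958 W/m²

CO₂ absorption bands are partially saturated, so forcing scales with the logarithm of the concentration ratio.
CO₂: 5.78 × ln(689/413) = 5.78 × ln(1.66828) = 5.78 × 0.51179 = 2.9581 W/m².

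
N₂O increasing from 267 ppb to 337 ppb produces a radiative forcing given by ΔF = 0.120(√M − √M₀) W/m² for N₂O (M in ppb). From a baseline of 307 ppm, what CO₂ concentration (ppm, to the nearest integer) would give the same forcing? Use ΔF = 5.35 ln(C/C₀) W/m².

N₂O forcing: 0.120 × (√337 − √267) = 0.120 × (18.3576 − 16.3401) = 0.120 × 2.0175 = 0.24210 W/m².
Set 5.35 ln(C/307) = 0.24210: ln(C/307) = 0.24210/5.35 = 0.04525, so C = 307 × e^0.04525 = 307 × 1.04629 = 321.21 ppm.

C ≈ 321 ppm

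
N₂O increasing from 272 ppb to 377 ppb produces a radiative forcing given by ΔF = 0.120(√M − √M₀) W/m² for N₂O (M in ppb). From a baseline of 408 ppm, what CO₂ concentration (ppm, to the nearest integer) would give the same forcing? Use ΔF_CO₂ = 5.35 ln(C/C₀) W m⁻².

N₂O forcing: 0.120 × (√377 − √272) = 0.120 × (19.4165 − 16.4924) = 0.120 × 2.9241 = 0.35089 W/m².
Set 5.35 ln(C/408) = 0.35089: ln(C/408) = 0.35089/5.35 = 0.06559, so C = 408 × e^0.06559 = 408 × 1.06779 = 435.66 ppm.

C ≈ 436 ppm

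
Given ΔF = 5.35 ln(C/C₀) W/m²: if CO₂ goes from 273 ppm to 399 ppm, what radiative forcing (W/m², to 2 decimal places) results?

ΔF = 2.03 W/m²

CO₂ absorption bands are partially saturated, so forcing scales with the logarithm of the concentration ratio.
CO₂: 5.35 × ln(399/273) = 5.35 × ln(1.46154) = 5.35 × 0.37949 = 2.0303 W/m².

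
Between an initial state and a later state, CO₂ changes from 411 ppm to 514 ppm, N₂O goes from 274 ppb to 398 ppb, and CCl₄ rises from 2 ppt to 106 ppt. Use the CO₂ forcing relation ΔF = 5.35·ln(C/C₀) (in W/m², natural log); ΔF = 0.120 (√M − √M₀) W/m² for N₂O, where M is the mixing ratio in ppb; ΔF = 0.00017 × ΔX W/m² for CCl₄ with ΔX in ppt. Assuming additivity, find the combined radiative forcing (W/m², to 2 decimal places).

ΔF = 1.62 W/m²

CO₂: 5.35 × ln(514/411) = 5.35 × ln(1.25061) = 5.35 × 0.22363 = 1.1964 W/m².
N₂O: 0.120 × (√398 − √274) = 0.120 × (19.9499 − 16.5529) = 0.120 × 3.3970 = 0.4076 W/m².
CCl₄: ΔF = 0.00017 × (106 − 2) = 0.00017 × 104 = 0.0177 W/m².
Total ΔF = 1.1964 + 0.4076 + 0.0177 = 1.6217 W/m².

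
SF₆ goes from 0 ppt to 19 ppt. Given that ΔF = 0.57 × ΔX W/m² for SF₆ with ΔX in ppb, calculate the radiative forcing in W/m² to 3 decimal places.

SF₆: Δ = 19 − 0 = 19 ppt = 0.019 ppb; ΔF = 0.57 × 0.019 = 0.0108 W/m².

ΔF = 0.011 W/m²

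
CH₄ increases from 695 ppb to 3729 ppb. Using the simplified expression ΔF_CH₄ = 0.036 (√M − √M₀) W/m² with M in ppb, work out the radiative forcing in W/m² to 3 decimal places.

CH₄: 0.036 × (√3729 − √695) = 0.036 × (61.0655 − 26.3629) = 0.036 × 34.7026 = 1.2493 W/m².

ΔF = 1.249 W/m²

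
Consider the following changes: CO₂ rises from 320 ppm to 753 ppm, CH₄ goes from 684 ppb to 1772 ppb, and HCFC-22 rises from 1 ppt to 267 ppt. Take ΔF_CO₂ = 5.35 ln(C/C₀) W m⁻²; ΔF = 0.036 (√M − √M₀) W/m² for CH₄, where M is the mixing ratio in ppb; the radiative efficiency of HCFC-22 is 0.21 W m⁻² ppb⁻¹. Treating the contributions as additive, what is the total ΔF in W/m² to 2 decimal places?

ΔF = 5.21 W/m²

CO₂: 5.35 × ln(753/320) = 5.35 × ln(2.35313) = 5.35 × 0.85575 = 4.5783 W/m².
CH₄: 0.036 × (√1772 − √684) = 0.036 × (42.0951 − 26.1534) = 0.036 × 15.9417 = 0.5739 W/m².
HCFC-22: Δ = 267 − 1 = 266 ppt = 0.266 ppb; ΔF = 0.21 × 0.266 = 0.0559 W/m².
Total ΔF = 4.5783 + 0.5739 + 0.0559 = 5.2081 W/m².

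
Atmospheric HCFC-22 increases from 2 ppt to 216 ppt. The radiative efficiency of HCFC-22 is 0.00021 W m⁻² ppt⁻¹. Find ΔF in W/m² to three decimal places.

HCFC-22: ΔF = 0.00021 × (216 − 2) = 0.00021 × 214 = 0.0449 W/m².

ΔF = 0.045 W/m²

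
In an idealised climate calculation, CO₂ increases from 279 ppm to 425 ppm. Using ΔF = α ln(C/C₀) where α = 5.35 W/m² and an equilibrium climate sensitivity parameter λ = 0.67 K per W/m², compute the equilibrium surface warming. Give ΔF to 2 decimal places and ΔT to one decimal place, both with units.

CO₂: 5.35 × ln(425/279) = 5.35 × ln(1.52330) = 5.35 × 0.42088 = 2.2517 W/m².
ΔT = λ ΔF = 0.67 × 2.25 = 1.5075 K.

ΔF = 2.25 W/m²; ΔT = 1.5 K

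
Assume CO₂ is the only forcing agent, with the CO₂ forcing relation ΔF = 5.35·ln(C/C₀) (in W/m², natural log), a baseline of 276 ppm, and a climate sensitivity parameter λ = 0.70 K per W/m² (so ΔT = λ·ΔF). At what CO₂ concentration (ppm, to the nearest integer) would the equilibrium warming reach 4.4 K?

C ≈ 894 ppm

Required forcing: ΔF = ΔT/λ = 4.4/0.70 = 6.2857 W/m².
Then ln(C/276) = ΔF/5.35 = 6.2857/5.35 = 1.17490.
So C = 276 × e^1.17490 = 276 × 3.23782 = 893.64 ppm.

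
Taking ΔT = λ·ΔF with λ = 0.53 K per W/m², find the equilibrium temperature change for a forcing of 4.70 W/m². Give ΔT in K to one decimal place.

ΔT = 2.5 K

ΔT = λ ΔF = 0.53 × 4.70 = 2.4910 K.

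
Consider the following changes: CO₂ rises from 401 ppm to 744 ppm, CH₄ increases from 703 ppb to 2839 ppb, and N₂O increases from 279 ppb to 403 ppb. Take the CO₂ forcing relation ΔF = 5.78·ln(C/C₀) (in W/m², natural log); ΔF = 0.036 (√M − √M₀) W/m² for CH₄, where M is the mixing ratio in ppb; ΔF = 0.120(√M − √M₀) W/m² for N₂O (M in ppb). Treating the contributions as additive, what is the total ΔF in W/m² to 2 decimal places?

ΔF = 4.94 W/m²

CO₂: 5.78 × ln(744/401) = 5.78 × ln(1.85536) = 5.78 × 0.61808 = 3.5725 W/m².
CH₄: 0.036 × (√2839 − √703) = 0.036 × (53.2823 − 26.5141) = 0.036 × 26.7682 = 0.9637 W/m².
N₂O: 0.120 × (√403 − √279) = 0.120 × (20.0749 − 16.7033) = 0.120 × 3.3716 = 0.4046 W/m².
Total ΔF = 3.5725 + 0.9637 + 0.4046 = 4.9408 W/m².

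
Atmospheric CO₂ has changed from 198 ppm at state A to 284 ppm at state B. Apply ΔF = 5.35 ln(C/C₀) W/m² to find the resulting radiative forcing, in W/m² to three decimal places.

CO₂: 5.35 × ln(284/198) = 5.35 × ln(1.43434) = 5.35 × 0.36070 = 1.9297 W/m².

ΔF = 1.930 W/m²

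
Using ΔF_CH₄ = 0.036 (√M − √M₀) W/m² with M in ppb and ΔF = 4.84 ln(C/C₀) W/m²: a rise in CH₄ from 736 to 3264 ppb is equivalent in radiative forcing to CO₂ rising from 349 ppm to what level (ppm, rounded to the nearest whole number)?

CH₄ forcing: 0.036 × (√3264 − √736) = 0.036 × (57.1314 − 27.1293) = 0.036 × 30.0021 = 1.08008 W/m².
Set 4.84 ln(C/349) = 1.08008: ln(C/349) = 1.08008/4.84 = 0.22316, so C = 349 × e^0.22316 = 349 × 1.25002 = 436.26 ppm.

C ≈ 436 ppm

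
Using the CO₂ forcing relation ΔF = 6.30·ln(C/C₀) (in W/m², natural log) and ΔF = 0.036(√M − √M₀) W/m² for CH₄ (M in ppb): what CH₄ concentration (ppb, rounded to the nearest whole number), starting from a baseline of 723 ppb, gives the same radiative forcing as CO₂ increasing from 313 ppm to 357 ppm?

M ≈ 2491 ppb

CO₂ forcing: 6.30 × ln(357/313) = 6.30 × 0.131533 = 0.82866 W/m².
Set 0.036(√M − √723) = 0.82866: √M = 0.82866/0.036 + √723 = 23.0183 + 26.8887 = 49.9070.
M = (49.9070)² = 2490.71 ppb.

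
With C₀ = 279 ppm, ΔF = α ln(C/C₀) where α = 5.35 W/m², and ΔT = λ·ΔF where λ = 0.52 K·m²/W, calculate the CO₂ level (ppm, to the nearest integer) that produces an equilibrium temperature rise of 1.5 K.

Required forcing: ΔF = ΔT/λ = 1.5/0.52 = 2.8846 W/m².
Then ln(C/279) = ΔF/5.35 = 2.8846/5.35 = 0.53918.
So C = 279 × e^0.53918 = 279 × 1.71460 = 478.37 ppm.

C ≈ 478 ppm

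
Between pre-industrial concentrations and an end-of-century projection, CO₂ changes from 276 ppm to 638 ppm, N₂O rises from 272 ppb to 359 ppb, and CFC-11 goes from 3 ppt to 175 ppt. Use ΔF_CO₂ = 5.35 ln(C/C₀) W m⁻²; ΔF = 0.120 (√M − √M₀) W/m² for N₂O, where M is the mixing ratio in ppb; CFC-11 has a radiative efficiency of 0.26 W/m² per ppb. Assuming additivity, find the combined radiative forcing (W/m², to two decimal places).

ΔF = 4.82 W/m²

CO₂: 5.35 × ln(638/276) = 5.35 × ln(2.31159) = 5.35 × 0.83794 = 4.4830 W/m².
N₂O: 0.120 × (√359 − √272) = 0.120 × (18.9473 − 16.4924) = 0.120 × 2.4549 = 0.2946 W/m².
CFC-11: Δ = 175 − 3 = 172 ppt = 0.172 ppb; ΔF = 0.26 × 0.172 = 0.0447 W/m².
Total ΔF = 4.4830 + 0.2946 + 0.0447 = 4.8223 W/m².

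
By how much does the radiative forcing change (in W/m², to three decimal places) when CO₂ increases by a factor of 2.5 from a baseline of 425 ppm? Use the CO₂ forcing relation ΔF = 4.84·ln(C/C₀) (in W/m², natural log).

ΔF = 4.435 W/m²

ΔF = 4.84 × ln(2.5) = 4.84 × 0.91629 = 4.4348 W/m².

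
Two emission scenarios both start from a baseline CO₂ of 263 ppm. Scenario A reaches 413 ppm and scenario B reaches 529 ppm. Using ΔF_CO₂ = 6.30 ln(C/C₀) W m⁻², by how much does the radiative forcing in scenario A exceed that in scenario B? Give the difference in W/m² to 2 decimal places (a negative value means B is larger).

ΔF_A − ΔF_B = -1.56 W/m²

ΔF_A = 6.30 ln(413/263) = 6.30 × 0.45129 = 2.8431 W/m².
ΔF_B = 6.30 ln(529/263) = 6.30 × 0.69883 = 4.4026 W/m².
Difference: 2.8431 − 4.4026 = -1.5595 W/m².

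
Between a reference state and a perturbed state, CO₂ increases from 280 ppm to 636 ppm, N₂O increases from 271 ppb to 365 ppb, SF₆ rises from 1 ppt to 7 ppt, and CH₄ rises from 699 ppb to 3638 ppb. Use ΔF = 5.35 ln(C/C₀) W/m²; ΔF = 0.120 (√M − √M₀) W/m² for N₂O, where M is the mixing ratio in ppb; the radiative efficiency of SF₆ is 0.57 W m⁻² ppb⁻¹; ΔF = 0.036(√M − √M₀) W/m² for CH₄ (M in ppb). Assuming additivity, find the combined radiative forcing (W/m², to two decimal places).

CO₂: 5.35 × ln(636/280) = 5.35 × ln(2.27143) = 5.35 × 0.82041 = 4.3892 W/m².
N₂O: 0.120 × (√365 − √271) = 0.120 × (19.1050 − 16.4621) = 0.120 × 2.6429 = 0.3171 W/m².
SF₆: Δ = 7 − 1 = 6 ppt = 0.006 ppb; ΔF = 0.57 × 0.006 = 0.0034 W/m².
CH₄: 0.036 × (√3638 − √699) = 0.036 × (60.3158 − 26.4386) = 0.036 × 33.8772 = 1.2196 W/m².
Total ΔF = 4.3892 + 0.3171 + 0.0034 + 1.2196 = 5.9293 W/m².

ΔF = 5.93 W/m²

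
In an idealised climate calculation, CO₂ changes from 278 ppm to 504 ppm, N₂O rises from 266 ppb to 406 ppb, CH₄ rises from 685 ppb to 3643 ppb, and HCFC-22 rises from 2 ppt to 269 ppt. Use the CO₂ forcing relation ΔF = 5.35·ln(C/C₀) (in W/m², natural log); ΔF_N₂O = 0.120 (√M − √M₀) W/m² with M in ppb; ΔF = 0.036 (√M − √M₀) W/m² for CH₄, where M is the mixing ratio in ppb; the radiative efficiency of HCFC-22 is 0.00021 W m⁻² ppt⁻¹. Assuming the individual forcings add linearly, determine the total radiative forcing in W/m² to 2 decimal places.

ΔF = 4.93 W/m²

CO₂: 5.35 × ln(504/278) = 5.35 × ln(1.81295) = 5.35 × 0.59496 = 3.1830 W/m².
N₂O: 0.120 × (√406 − √266) = 0.120 × (20.1494 − 16.3095) = 0.120 × 3.8399 = 0.4608 W/m².
CH₄: 0.036 × (√3643 − √685) = 0.036 × (60.3573 − 26.1725) = 0.036 × 34.1848 = 1.2307 W/m².
HCFC-22: ΔF = 0.00021 × (269 − 2) = 0.00021 × 267 = 0.0561 W/m².
Total ΔF = 3.1830 + 0.4608 + 1.2307 + 0.0561 = 4.9306 W/m².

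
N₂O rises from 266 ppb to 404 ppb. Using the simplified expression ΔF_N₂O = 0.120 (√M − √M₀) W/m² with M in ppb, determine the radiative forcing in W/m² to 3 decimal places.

N₂O: 0.120 × (√404 − √266) = 0.120 × (20.0998 − 16.3095) = 0.120 × 3.7903 = 0.4548 W/m².

ΔF = 0.455 W/m²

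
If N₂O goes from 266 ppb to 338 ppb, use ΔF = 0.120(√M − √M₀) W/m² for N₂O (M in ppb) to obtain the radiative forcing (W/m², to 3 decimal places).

N₂O: 0.120 × (√338 − √266) = 0.120 × (18.3848 − 16.3095) = 0.120 × 2.0753 = 0.2490 W/m².

ΔF = 0.249 W/m²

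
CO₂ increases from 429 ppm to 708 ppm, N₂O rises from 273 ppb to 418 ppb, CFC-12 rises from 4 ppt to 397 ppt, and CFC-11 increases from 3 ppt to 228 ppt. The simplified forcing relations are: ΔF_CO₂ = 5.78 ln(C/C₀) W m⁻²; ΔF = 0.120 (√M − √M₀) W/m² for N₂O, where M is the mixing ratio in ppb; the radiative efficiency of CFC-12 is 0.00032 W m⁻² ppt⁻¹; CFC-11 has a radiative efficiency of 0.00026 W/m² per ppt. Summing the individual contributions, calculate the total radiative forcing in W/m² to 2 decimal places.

CO₂: 5.78 × ln(708/429) = 5.78 × ln(1.65035) = 5.78 × 0.50099 = 2.8957 W/m².
N₂O: 0.120 × (√418 − √273) = 0.120 × (20.4450 − 16.5227) = 0.120 × 3.9223 = 0.4707 W/m².
CFC-12: ΔF = 0.00032 × (397 − 4) = 0.00032 × 393 = 0.1258 W/m².
CFC-11: ΔF = 0.00026 × (228 − 3) = 0.00026 × 225 = 0.0585 W/m².
Total ΔF = 2.8957 + 0.4707 + 0.1258 + 0.0585 = 3.5507 W/m².

ΔF = 3.55 W/m²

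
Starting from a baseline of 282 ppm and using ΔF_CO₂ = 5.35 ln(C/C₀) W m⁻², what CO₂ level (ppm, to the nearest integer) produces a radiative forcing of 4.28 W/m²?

C ≈ 628 ppm

Set 5.35 ln(C/282) = 4.28, so ln(C/282) = 4.28/5.35 = 0.80000.
Then C/282 = e^0.80000 = 2.22554, giving C = 282 × 2.22554 = 627.60 ppm.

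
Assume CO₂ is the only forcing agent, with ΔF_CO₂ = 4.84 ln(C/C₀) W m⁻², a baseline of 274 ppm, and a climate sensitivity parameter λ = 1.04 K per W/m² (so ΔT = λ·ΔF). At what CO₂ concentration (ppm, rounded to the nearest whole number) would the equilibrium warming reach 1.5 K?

C ≈ 369 ppm

Required forcing: ΔF = ΔT/λ = 1.5/1.04 = 1.4423 W/m².
Then ln(C/274) = ΔF/4.84 = 1.4423/4.84 = 0.29800.
So C = 274 × e^0.29800 = 274 × 1.34716 = 369.12 ppm.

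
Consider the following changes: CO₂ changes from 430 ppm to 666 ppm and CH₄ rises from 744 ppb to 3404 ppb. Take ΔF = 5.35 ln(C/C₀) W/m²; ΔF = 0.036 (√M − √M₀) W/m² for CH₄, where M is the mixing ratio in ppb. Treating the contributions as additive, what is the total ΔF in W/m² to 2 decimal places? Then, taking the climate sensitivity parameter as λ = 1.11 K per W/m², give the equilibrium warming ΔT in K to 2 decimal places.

ΔF = 3.46 W/m²; ΔT = 3.84 K

CO₂: 5.35 × ln(666/430) = 5.35 × ln(1.54884) = 5.35 × 0.43751 = 2.3407 W/m².
CH₄: 0.036 × (√3404 − √744) = 0.036 × (58.3438 − 27.2764) = 0.036 × 31.0674 = 1.1184 W/m².
Total ΔF = 2.3407 + 1.1184 = 3.4591 W/m².
ΔT = λ ΔF = 1.11 × 3.46 = 3.8406 K.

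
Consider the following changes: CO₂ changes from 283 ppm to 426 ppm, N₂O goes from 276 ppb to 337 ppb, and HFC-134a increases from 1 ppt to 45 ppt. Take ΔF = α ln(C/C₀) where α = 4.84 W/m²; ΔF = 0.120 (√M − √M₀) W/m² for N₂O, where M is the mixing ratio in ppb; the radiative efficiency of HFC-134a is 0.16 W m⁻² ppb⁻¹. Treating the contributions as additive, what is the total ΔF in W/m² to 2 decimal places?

ΔF = 2.20 W/m²

CO₂: 4.84 × ln(426/283) = 4.84 × ln(1.50530) = 4.84 × 0.40899 = 1.9795 W/m².
N₂O: 0.120 × (√337 − √276) = 0.120 × (18.3576 − 16.6132) = 0.120 × 1.7444 = 0.2093 W/m².
HFC-134a: Δ = 45 − 1 = 44 ppt = 0.044 ppb; ΔF = 0.16 × 0.044 = 0.0070 W/m².
Total ΔF = 1.9795 + 0.2093 + 0.0070 = 2.1958 W/m².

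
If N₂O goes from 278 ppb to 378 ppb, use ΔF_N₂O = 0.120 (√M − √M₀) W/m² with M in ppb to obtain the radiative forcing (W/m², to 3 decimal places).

ΔF = 0.332 W/m²

N₂O: 0.120 × (√378 − √278) = 0.120 × (19.4422 − 16.6733) = 0.120 × 2.7689 = 0.3323 W/m².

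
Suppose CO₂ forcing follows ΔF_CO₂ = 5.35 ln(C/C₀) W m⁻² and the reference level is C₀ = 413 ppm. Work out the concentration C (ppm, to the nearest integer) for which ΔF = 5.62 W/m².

Set 5.35 ln(C/413) = 5.62, so ln(C/413) = 5.62/5.35 = 1.05047.
Then C/413 = e^1.05047 = 2.85899, giving C = 413 × 2.85899 = 1180.76 ppm.

C ≈ 1181 ppm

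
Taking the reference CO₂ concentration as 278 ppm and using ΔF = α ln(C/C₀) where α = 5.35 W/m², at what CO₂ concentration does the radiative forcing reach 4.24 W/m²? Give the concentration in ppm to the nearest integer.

Set 5.35 ln(C/278) = 4.24, so ln(C/278) = 4.24/5.35 = 0.79252.
Then C/278 = e^0.79252 = 2.20896, giving C = 278 × 2.20896 = 614.09 ppm.

C ≈ 614 ppm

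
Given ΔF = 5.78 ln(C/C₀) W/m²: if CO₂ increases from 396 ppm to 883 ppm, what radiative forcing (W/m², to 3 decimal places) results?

ΔF = 4.635 W/m²

CO₂ absorption bands are partially saturated, so forcing scales with the logarithm of the concentration ratio.
CO₂: 5.78 × ln(883/396) = 5.78 × ln(2.22980) = 5.78 × 0.80191 = 4.6350 W/m².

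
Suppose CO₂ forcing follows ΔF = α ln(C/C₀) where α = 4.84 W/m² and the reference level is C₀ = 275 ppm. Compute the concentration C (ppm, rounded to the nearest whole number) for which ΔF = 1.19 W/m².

Set 4.84 ln(C/275) = 1.19, so ln(C/275) = 1.19/4.84 = 0.24587.
Then C/275 = e^0.24587 = 1.27873, giving C = 275 × 1.27873 = 351.65 ppm.

C ≈ 352 ppm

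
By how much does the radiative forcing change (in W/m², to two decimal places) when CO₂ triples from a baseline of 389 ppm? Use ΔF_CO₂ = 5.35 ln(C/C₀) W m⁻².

ΔF = 5.88 W/m²

Because the forcing depends only on the ratio C/C₀, the initial concentration does not enter.
ΔF = 5.35 × ln(3) = 5.35 × 1.09861 = 5.8776 W/m².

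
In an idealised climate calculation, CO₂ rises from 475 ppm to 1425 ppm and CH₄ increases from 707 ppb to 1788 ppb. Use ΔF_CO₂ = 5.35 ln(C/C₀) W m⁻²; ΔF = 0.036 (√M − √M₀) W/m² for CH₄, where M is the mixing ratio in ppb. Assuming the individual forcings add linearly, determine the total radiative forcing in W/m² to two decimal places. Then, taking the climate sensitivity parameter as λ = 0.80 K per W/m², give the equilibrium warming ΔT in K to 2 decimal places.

ΔF = 6.44 W/m²; ΔT = 5.15 K

CO₂: 5.35 × ln(1425/475) = 5.35 × ln(3.00000) = 5.35 × 1.09861 = 5.8776 W/m².
CH₄: 0.036 × (√1788 − √707) = 0.036 × (42.2847 − 26.5895) = 0.036 × 15.6952 = 0.5650 W/m².
Total ΔF = 5.8776 + 0.5650 = 6.4426 W/m².
ΔT = λ ΔF = 0.80 × 6.44 = 5.1520 K.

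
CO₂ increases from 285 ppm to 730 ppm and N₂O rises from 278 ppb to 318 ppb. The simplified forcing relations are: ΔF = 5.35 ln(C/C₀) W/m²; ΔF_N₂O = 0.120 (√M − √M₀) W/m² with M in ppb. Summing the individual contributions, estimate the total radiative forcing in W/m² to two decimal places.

ΔF = 5.17 W/m²

CO₂: 5.35 × ln(730/285) = 5.35 × ln(2.56140) = 5.35 × 0.94055 = 5.0319 W/m².
N₂O: 0.120 × (√318 − √278) = 0.120 × (17.8326 − 16.6733) = 0.120 × 1.1593 = 0.1391 W/m².
Total ΔF = 5.0319 + 0.1391 = 5.1710 W/m².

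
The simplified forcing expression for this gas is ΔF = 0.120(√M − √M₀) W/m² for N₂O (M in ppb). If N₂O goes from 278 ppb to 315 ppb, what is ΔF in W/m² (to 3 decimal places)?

N₂O: 0.120 × (√315 − √278) = 0.120 × (17.7482 − 16.6733) = 0.120 × 1.0749 = 0.1290 W/m².

ΔF = 0.129 W/m²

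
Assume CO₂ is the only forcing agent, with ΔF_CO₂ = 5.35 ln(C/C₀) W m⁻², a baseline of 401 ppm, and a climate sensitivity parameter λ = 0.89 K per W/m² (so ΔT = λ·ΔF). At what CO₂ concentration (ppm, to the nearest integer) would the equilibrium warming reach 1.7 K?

Required forcing: ΔF = ΔT/λ = 1.7/0.89 = 1.9101 W/m².
Then ln(C/401) = ΔF/5.35 = 1.9101/5.35 = 0.35703.
So C = 401 × e^0.35703 = 401 × 1.42908 = 573.06 ppm.

C ≈ 573 ppm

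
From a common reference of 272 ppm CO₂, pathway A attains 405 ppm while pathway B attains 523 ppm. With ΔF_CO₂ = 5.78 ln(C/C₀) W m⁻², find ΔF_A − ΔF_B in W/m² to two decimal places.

ΔF_A − ΔF_B = -1.48 W/m²

ΔF_A = 5.78 ln(405/272) = 5.78 × 0.39809 = 2.3010 W/m².
ΔF_B = 5.78 ln(523/272) = 5.78 × 0.65378 = 3.7788 W/m².
Difference: 2.3010 − 3.7788 = -1.4778 W/m².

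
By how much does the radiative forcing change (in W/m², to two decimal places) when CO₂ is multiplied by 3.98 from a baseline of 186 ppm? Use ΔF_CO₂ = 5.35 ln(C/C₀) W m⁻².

ΔF = 5.35 × ln(3.98) = 5.35 × 1.38128 = 7.3898 W/m².

ΔF = 7.39 W/m²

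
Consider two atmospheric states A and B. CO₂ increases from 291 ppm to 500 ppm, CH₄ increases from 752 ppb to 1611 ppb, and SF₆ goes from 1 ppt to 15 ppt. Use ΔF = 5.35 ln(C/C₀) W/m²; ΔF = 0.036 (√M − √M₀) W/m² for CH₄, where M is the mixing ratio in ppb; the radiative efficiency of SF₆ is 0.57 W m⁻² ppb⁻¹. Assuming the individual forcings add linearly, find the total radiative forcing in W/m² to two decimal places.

CO₂: 5.35 × ln(500/291) = 5.35 × ln(1.71821) = 5.35 × 0.54128 = 2.8958 W/m².
CH₄: 0.036 × (√1611 − √752) = 0.036 × (40.1373 − 27.4226) = 0.036 × 12.7147 = 0.4577 W/m².
SF₆: Δ = 15 − 1 = 14 ppt = 0.014 ppb; ΔF = 0.57 × 0.014 = 0.0080 W/m².
Total ΔF = 2.8958 + 0.4577 + 0.0080 = 3.3615 W/m².

ΔF = 3.36 W/m²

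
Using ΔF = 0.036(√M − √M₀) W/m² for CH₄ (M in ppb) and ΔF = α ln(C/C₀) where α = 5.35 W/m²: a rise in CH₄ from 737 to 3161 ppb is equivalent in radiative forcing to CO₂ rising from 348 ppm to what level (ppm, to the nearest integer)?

C ≈ 423 ppm

CH₄ forcing: 0.036 × (√3161 − √737) = 0.036 × (56.2228 − 27.1477) = 0.036 × 29.0751 = 1.04670 W/m².
Set 5.35 ln(C/348) = 1.04670: ln(C/348) = 1.04670/5.35 = 0.19564, so C = 348 × e^0.19564 = 348 × 1.21609 = 423.20 ppm.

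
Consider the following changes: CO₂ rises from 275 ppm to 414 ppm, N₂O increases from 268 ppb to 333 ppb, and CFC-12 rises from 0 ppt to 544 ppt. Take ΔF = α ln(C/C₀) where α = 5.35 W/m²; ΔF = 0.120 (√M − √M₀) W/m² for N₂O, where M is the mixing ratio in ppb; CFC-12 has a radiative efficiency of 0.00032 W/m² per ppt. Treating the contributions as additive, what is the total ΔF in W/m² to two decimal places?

CO₂: 5.35 × ln(414/275) = 5.35 × ln(1.50545) = 5.35 × 0.40909 = 2.1886 W/m².
N₂O: 0.120 × (√333 − √268) = 0.120 × (18.2483 − 16.3707) = 0.120 × 1.8776 = 0.2253 W/m².
CFC-12: ΔF = 0.00032 × (544 − 0) = 0.00032 × 544 = 0.1741 W/m².
Total ΔF = 2.1886 + 0.2253 + 0.1741 = 2.5880 W/m².

ΔF = 2.59 W/m²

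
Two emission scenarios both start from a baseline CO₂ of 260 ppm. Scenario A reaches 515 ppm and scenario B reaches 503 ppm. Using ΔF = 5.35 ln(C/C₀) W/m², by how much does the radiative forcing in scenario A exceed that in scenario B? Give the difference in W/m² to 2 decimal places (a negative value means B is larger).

ΔF_A − ΔF_B = 0.13 W/m²

ΔF_A = 5.35 ln(515/260) = 5.35 × 0.68349 = 3.6567 W/m².
ΔF_B = 5.35 ln(503/260) = 5.35 × 0.65991 = 3.5305 W/m².
Difference: 3.6567 − 3.5305 = 0.1262 W/m².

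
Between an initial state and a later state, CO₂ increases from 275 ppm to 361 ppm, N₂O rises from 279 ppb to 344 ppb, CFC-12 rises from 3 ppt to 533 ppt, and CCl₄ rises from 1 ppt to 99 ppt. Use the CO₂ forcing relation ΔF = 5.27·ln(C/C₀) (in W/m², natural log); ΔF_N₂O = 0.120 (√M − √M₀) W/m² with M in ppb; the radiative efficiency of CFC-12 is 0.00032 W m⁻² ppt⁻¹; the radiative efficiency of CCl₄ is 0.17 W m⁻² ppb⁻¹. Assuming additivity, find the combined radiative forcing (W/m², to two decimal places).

CO₂: 5.27 × ln(361/275) = 5.27 × ln(1.31273) = 5.27 × 0.27211 = 1.4340 W/m².
N₂O: 0.120 × (√344 − √279) = 0.120 × (18.5472 − 16.7033) = 0.120 × 1.8439 = 0.2213 W/m².
CFC-12: ΔF = 0.00032 × (533 − 3) = 0.00032 × 530 = 0.1696 W/m².
CCl₄: Δ = 99 − 1 = 98 ppt = 0.098 ppb; ΔF = 0.17 × 0.098 = 0.0167 W/m².
Total ΔF = 1.4340 + 0.2213 + 0.1696 + 0.0167 = 1.8416 W/m².

ΔF = 1.84 W/m²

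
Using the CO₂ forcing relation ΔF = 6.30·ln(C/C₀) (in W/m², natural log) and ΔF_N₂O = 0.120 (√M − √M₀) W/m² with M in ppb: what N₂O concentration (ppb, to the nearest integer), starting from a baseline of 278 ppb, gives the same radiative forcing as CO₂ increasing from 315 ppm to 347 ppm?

M ≈ 473 ppb

CO₂ forcing: 6.30 × ln(347/315) = 6.30 × 0.096752 = 0.60954 W/m².
Set 0.120(√M − √278) = 0.60954: √M = 0.60954/0.120 + √278 = 5.0795 + 16.6733 = 21.7528.
M = (21.7528)² = 473.18 ppb.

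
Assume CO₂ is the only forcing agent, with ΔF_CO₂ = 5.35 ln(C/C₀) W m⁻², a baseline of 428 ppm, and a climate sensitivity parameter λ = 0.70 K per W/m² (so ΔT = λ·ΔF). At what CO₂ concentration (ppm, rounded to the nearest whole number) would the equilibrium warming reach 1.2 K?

C ≈ 590 ppm

Required forcing: ΔF = ΔT/λ = 1.2/0.70 = 1.7143 W/m².
Then ln(C/428) = ΔF/5.35 = 1.7143/5.35 = 0.32043.
So C = 428 × e^0.32043 = 428 × 1.37772 = 589.66 ppm.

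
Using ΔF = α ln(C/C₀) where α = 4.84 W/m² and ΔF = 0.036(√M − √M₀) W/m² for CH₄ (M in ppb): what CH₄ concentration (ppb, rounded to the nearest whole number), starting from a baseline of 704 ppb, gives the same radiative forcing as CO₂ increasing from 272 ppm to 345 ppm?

M ≈ 3422 ppb

CO₂ forcing: 4.84 × ln(345/272) = 4.84 × 0.237742 = 1.15067 W/m².
Set 0.036(√M − √704) = 1.15067: √M = 1.15067/0.036 + √704 = 31.9631 + 26.5330 = 58.4961.
M = (58.4961)² = 3421.79 ppb.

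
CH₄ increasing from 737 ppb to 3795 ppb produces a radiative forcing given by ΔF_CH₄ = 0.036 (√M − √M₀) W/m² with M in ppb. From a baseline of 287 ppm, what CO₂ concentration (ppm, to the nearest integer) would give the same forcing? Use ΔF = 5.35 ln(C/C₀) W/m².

CH₄ forcing: 0.036 × (√3795 − √737) = 0.036 × (61.6036 − 27.1477) = 0.036 × 34.4559 = 1.24041 W/m².
Set 5.35 ln(C/287) = 1.24041: ln(C/287) = 1.24041/5.35 = 0.23185, so C = 287 × e^0.23185 = 287 × 1.26093 = 361.89 ppm.

C ≈ 362 ppm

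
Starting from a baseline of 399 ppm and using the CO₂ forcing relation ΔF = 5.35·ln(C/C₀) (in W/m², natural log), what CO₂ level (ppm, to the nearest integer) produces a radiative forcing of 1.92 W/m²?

Set 5.35 ln(C/399) = 1.92, so ln(C/399) = 1.92/5.35 = 0.35888.
Then C/399 = e^0.35888 = 1.43172, giving C = 399 × 1.43172 = 571.26 ppm.

C ≈ 571 ppm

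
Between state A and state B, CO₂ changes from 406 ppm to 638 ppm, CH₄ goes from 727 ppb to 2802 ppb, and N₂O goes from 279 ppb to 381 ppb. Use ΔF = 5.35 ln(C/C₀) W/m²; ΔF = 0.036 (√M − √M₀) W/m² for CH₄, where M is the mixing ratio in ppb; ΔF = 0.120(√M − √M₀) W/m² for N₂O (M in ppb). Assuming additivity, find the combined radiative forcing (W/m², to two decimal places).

ΔF = 3.69 W/m²

CO₂: 5.35 × ln(638/406) = 5.35 × ln(1.57143) = 5.35 × 0.45199 = 2.4181 W/m².
CH₄: 0.036 × (√2802 − √727) = 0.036 × (52.9339 − 26.9629) = 0.036 × 25.9710 = 0.9350 W/m².
N₂O: 0.120 × (√381 − √279) = 0.120 × (19.5192 − 16.7033) = 0.120 × 2.8159 = 0.3379 W/m².
Total ΔF = 2.4181 + 0.9350 + 0.3379 = 3.6910 W/m².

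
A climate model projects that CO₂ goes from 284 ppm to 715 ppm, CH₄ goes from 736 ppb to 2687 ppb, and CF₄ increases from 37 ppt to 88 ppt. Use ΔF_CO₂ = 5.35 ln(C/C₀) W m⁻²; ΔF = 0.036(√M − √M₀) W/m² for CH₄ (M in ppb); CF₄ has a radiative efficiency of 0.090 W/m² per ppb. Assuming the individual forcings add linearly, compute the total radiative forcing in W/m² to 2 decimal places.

ΔF = 5.83 W/m²

CO₂: 5.35 × ln(715/284) = 5.35 × ln(2.51761) = 5.35 × 0.92331 = 4.9397 W/m².
CH₄: 0.036 × (√2687 − √736) = 0.036 × (51.8363 − 27.1293) = 0.036 × 24.7070 = 0.8895 W/m².
CF₄: Δ = 88 − 37 = 51 ppt = 0.051 ppb; ΔF = 0.090 × 0.051 = 0.0046 W/m².
Total ΔF = 4.9397 + 0.8895 + 0.0046 = 5.8338 W/m².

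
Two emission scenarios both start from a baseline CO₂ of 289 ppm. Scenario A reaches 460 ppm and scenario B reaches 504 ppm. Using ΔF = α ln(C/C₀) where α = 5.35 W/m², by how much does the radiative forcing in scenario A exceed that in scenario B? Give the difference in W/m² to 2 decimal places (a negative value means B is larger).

ΔF_A − ΔF_B = -0.49 W/m²

ΔF_A = 5.35 ln(460/289) = 5.35 × 0.46480 = 2.4867 W/m².
ΔF_B = 5.35 ln(504/289) = 5.35 × 0.55615 = 2.9754 W/m².
Difference: 2.4867 − 2.9754 = -0.4887 W/m².
(Equivalently, ΔF_A − ΔF_B = 5.35 ln(460/504) = 5.35 × -0.09135 = -0.4887 W/m².)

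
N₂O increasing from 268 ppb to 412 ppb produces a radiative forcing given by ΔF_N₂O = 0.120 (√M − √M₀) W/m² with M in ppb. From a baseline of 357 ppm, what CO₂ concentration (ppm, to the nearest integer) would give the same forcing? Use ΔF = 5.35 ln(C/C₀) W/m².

C ≈ 390 ppm

N₂O forcing: 0.120 × (√412 − √268) = 0.120 × (20.2978 − 16.3707) = 0.120 × 3.9271 = 0.47125 W/m².
Set 5.35 ln(C/357) = 0.47125: ln(C/357) = 0.47125/5.35 = 0.08808, so C = 357 × e^0.08808 = 357 × 1.09208 = 389.87 ppm.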